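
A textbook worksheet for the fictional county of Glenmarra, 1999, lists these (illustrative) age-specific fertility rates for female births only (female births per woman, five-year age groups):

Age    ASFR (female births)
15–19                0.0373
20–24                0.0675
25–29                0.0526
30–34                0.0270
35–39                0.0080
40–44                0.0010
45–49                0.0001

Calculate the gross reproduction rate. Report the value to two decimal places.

0.97

Sum of female ASFRs = 0.0373 + 0.0675 + 0.0526 + 0.0270 + 0.0080 + 0.0010 + 0.0001 = 0.1935
GRR = 5 × 0.1935 = 0.9675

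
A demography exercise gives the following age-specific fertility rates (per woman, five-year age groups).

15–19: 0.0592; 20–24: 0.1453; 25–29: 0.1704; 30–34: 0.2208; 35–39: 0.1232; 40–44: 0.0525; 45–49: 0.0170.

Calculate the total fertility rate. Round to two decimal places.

3.94

Sum of ASFRs = 0.0592 + 0.1453 + 0.1704 + 0.2208 + 0.1232 + 0.0525 + 0.0170 = 0.7884
TFR = 5 × 0.7884 = 3.942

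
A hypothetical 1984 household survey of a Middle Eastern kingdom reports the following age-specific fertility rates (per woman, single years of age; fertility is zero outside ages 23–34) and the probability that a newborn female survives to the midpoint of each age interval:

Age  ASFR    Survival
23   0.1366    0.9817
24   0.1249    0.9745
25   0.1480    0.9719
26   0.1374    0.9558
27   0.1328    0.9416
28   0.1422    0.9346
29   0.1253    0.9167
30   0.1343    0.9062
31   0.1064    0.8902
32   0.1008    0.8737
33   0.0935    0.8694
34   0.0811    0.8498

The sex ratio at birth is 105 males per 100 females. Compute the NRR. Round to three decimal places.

0.663

Proportion female at birth = 100 / (100 + 105) = 0.48780.
Survival-weighted fertility by age (1·fₓ·Sₓ):
  23: 1 × 0.1366 × 0.9817 = 0.13410
  24: 1 × 0.1249 × 0.9745 = 0.12172
  25: 1 × 0.1480 × 0.9719 = 0.14384
  26: 1 × 0.1374 × 0.9558 = 0.13133
  27: 1 × 0.1328 × 0.9416 = 0.12504
  28: 1 × 0.1422 × 0.9346 = 0.13290
  29: 1 × 0.1253 × 0.9167 = 0.11486
  30: 1 × 0.1343 × 0.9062 = 0.12170
  31: 1 × 0.1064 × 0.8902 = 0.09472
  32: 1 × 0.1008 × 0.8737 = 0.08807
  33: 1 × 0.0935 × 0.8694 = 0.08129
  34: 1 × 0.0811 × 0.8498 = 0.06892
Sum = 1.35849
NRR = 0.48780 × 1.35849 = 0.66267
An NRR under 1 implies long-run decline under these rates.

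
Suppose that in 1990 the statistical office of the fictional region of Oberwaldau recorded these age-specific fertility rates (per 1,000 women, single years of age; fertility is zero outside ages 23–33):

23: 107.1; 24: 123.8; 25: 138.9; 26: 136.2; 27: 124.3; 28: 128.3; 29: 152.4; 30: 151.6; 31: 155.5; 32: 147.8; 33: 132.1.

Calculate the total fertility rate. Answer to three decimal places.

Sum of ASFRs = 107.1 + 123.8 + 138.9 + 136.2 + 124.3 + 128.3 + 152.4 + 151.6 + 155.5 + 147.8 + 132.1 = 1498.0
TFR = 1498.0 / 1000 = 1.498

1.498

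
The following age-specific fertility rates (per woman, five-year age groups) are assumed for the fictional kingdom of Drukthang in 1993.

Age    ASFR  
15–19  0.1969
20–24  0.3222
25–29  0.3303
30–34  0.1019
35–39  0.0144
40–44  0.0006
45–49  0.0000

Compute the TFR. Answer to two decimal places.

Sum of ASFRs = 0.1969 + 0.3222 + 0.3303 + 0.1019 + 0.0144 + 0.0006 + 0.0000 = 0.9663
TFR = 5 × 0.9663 = 4.8315

4.83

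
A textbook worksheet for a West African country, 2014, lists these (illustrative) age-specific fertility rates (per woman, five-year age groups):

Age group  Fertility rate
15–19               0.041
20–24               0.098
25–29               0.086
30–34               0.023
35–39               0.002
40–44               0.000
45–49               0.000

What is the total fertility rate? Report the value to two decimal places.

Sum of ASFRs = 0.041 + 0.098 + 0.086 + 0.023 + 0.002 + 0.000 + 0.000 = 0.250
TFR = 5 × 0.250 = 1.25

1.25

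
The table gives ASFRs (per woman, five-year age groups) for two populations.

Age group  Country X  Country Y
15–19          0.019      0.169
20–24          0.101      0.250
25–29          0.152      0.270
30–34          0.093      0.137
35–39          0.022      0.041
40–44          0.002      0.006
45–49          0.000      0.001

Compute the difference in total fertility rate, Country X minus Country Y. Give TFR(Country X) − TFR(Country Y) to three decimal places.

-2.425

Country X:
  Sum of ASFRs = 0.019 + 0.101 + 0.152 + 0.093 + 0.022 + 0.002 + 0.000 = 0.389
  TFR = 5 × 0.389 = 1.945
Country Y:
  Sum of ASFRs = 0.169 + 0.250 + 0.270 + 0.137 + 0.041 + 0.006 + 0.001 = 0.874
  TFR = 5 × 0.874 = 4.37
Difference = 1.945 − 4.37 = -2.425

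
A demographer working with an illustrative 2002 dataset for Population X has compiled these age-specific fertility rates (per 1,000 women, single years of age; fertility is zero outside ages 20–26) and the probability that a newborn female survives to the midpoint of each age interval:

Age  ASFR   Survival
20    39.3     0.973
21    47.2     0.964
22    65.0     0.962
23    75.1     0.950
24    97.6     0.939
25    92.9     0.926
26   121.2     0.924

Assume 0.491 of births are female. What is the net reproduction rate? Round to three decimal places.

Proportion female at birth = 0.491.
Weighting each age-specific rate by interval width and survival:
  20: 1 × 39.3/1000 × 0.973 = 0.03824
  21: 1 × 47.2/1000 × 0.964 = 0.04550
  22: 1 × 65.0/1000 × 0.962 = 0.06253
  23: 1 × 75.1/1000 × 0.950 = 0.07135
  24: 1 × 97.6/1000 × 0.939 = 0.09165
  25: 1 × 92.9/1000 × 0.926 = 0.08603
  26: 1 × 121.2/1000 × 0.924 = 0.11199
Sum = 0.50729
NRR = 0.491 × 0.50729 = 0.24908

0.249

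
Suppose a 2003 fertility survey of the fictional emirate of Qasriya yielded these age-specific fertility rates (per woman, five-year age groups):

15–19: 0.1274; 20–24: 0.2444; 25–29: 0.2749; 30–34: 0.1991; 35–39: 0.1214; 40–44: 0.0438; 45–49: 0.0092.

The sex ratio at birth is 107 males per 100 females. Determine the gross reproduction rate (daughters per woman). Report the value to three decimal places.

Proportion female at birth = 100 / (100 + 107) = 0.48309.
Sum of ASFRs = 0.1274 + 0.2444 + 0.2749 + 0.1991 + 0.1214 + 0.0438 + 0.0092 = 1.0202
TFR = 5 × 1.0202 = 5.101
GRR = 0.48309 × 5.101 = 2.46424

2.464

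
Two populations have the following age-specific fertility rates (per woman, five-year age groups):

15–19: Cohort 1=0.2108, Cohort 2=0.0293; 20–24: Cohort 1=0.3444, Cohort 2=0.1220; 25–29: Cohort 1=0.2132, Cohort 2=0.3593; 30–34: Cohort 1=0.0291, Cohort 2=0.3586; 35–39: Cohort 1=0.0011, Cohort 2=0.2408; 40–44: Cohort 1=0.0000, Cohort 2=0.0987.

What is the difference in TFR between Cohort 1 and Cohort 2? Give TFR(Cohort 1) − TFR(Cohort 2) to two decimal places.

-2.05

Cohort 1:
  Sum of ASFRs = 0.2108 + 0.3444 + 0.2132 + 0.0291 + 0.0011 + 0.0000 = 0.7986
  TFR = 5 × 0.7986 = 3.993
Cohort 2:
  Sum of ASFRs = 0.0293 + 0.1220 + 0.3593 + 0.3586 + 0.2408 + 0.0987 = 1.2087
  TFR = 5 × 1.2087 = 6.0435
Difference = 3.993 − 6.0435 = -2.0505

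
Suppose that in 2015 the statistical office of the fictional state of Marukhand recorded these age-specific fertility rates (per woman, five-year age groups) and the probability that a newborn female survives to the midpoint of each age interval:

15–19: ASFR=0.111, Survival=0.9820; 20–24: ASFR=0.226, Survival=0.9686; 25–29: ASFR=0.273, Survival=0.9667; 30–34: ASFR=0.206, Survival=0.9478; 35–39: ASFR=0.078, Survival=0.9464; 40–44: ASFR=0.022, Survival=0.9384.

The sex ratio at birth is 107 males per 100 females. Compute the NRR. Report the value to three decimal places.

Proportion female at birth = 100 / (100 + 107) = 0.48309.
Per-age-group product (5 × ASFR × survival probability):
  15–19: 5 × 0.111 × 0.9820 = 0.54501
  20–24: 5 × 0.226 × 0.9686 = 1.09452
  25–29: 5 × 0.273 × 0.9667 = 1.31955
  30–34: 5 × 0.206 × 0.9478 = 0.97623
  35–39: 5 × 0.078 × 0.9464 = 0.36910
  40–44: 5 × 0.022 × 0.9384 = 0.10322
Sum = 4.40763
NRR = 0.48309 × 4.40763 = 2.12928

2.129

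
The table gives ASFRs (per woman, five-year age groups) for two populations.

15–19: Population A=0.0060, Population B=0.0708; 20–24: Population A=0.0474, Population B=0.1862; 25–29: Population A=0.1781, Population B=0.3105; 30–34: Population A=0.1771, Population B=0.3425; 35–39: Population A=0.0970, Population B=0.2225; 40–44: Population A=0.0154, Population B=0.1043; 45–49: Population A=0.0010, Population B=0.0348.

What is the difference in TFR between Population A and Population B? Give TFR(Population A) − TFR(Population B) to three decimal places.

-3.748

Population A:
  Sum of ASFRs = 0.0060 + 0.0474 + 0.1781 + 0.1771 + 0.0970 + 0.0154 + 0.0010 = 0.5220
  TFR = 5 × 0.5220 = 2.61
Population B:
  Sum of ASFRs = 0.0708 + 0.1862 + 0.3105 + 0.3425 + 0.2225 + 0.1043 + 0.0348 = 1.2716
  TFR = 5 × 1.2716 = 6.358
Difference = 2.61 − 6.358 = -3.748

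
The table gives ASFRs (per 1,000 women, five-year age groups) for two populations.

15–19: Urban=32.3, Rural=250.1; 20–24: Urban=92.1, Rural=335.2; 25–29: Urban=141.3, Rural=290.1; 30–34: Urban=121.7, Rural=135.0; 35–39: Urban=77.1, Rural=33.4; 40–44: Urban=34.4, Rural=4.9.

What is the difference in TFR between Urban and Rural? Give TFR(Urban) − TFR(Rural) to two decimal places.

Urban:
  Sum of ASFRs = 32.3 + 92.1 + 141.3 + 121.7 + 77.1 + 34.4 = 498.9
  TFR = 5 × 498.9 / 1000 = 2.4945
Rural:
  Sum of ASFRs = 250.1 + 335.2 + 290.1 + 135.0 + 33.4 + 4.9 = 1048.7
  TFR = 5 × 1048.7 / 1000 = 5.2435
Difference = 2.4945 − 5.2435 = -2.749

-2.75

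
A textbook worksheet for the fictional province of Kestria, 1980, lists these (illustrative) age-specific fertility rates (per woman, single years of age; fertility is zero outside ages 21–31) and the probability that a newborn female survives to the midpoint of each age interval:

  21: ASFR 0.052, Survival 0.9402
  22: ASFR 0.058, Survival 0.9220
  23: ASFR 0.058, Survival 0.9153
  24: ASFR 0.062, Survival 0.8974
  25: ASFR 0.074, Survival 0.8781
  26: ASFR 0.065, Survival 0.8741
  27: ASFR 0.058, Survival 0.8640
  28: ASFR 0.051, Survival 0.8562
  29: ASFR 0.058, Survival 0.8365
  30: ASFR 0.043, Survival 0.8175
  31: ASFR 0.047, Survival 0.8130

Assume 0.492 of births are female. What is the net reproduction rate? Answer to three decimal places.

0.270

Proportion female at birth = 0.492.
Per-age-group product (1 × ASFR × survival probability):
  21: 1 × 0.052 × 0.9402 = 0.04889
  22: 1 × 0.058 × 0.9220 = 0.05348
  23: 1 × 0.058 × 0.9153 = 0.05309
  24: 1 × 0.062 × 0.8974 = 0.05564
  25: 1 × 0.074 × 0.8781 = 0.06498
  26: 1 × 0.065 × 0.8741 = 0.05682
  27: 1 × 0.058 × 0.8640 = 0.05011
  28: 1 × 0.051 × 0.8562 = 0.04367
  29: 1 × 0.058 × 0.8365 = 0.04852
  30: 1 × 0.043 × 0.8175 = 0.03515
  31: 1 × 0.047 × 0.8130 = 0.03821
Sum = 0.54856
NRR = 0.492 × 0.54856 = 0.26989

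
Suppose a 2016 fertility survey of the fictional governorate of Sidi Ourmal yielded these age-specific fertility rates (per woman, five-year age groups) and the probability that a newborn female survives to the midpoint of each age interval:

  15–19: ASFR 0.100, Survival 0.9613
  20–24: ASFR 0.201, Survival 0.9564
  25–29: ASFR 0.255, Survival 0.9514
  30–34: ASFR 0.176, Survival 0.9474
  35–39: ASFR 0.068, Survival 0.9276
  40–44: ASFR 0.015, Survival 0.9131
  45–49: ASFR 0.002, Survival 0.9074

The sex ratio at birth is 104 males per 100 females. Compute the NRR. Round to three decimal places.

Proportion female at birth = 100 / (100 + 104) = 0.49020.
Per-age-group product (5 × ASFR × survival probability):
  15–19: 5 × 0.100 × 0.9613 = 0.48065
  20–24: 5 × 0.201 × 0.9564 = 0.96118
  25–29: 5 × 0.255 × 0.9514 = 1.21304
  30–34: 5 × 0.176 × 0.9474 = 0.83371
  35–39: 5 × 0.068 × 0.9276 = 0.31538
  40–44: 5 × 0.015 × 0.9131 = 0.06848
  45–49: 5 × 0.002 × 0.9074 = 0.00907
Sum = 3.88151
NRR = 0.49020 × 3.88151 = 1.90272

1.903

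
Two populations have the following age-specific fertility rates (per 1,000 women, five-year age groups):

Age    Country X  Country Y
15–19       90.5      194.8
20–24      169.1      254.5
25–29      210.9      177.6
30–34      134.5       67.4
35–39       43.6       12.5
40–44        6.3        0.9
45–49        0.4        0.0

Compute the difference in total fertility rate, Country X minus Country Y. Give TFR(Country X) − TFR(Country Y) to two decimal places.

-0.26

Country X:
  Sum of ASFRs = 90.5 + 169.1 + 210.9 + 134.5 + 43.6 + 6.3 + 0.4 = 655.3
  TFR = 5 × 655.3 / 1000 = 3.2765
Country Y:
  Sum of ASFRs = 194.8 + 254.5 + 177.6 + 67.4 + 12.5 + 0.9 + 0.0 = 707.7
  TFR = 5 × 707.7 / 1000 = 3.5385
Difference = 3.2765 − 3.5385 = -0.262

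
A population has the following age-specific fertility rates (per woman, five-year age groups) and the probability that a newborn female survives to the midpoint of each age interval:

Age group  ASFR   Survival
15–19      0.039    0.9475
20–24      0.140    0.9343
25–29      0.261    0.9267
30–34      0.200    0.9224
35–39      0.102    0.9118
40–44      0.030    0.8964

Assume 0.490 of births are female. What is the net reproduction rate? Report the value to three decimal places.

1.749

Proportion female at birth = 0.490.
Weighting each age-specific rate by interval width and survival:
  15–19: 5 × 0.039 × 0.9475 = 0.18476
  20–24: 5 × 0.140 × 0.9343 = 0.65401
  25–29: 5 × 0.261 × 0.9267 = 1.20934
  30–34: 5 × 0.200 × 0.9224 = 0.92240
  35–39: 5 × 0.102 × 0.9118 = 0.46502
  40–44: 5 × 0.030 × 0.8964 = 0.13446
Sum = 3.56999
NRR = 0.490 × 3.56999 = 1.74930
With NRR above 1 the population is above replacement fertility.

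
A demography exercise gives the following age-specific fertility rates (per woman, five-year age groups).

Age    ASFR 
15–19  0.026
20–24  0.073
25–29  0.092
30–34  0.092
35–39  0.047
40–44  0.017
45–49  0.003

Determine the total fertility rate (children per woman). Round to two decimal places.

1.75

Sum of ASFRs = 0.026 + 0.073 + 0.092 + 0.092 + 0.047 + 0.017 + 0.003 = 0.350
TFR = 5 × 0.350 = 1.75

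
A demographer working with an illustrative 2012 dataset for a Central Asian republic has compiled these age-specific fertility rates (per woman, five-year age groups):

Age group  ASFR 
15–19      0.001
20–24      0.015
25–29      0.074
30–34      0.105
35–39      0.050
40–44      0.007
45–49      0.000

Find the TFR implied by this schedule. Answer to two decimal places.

Sum of ASFRs = 0.001 + 0.015 + 0.074 + 0.105 + 0.050 + 0.007 + 0.000 = 0.252
TFR = 5 × 0.252 = 1.26

1.26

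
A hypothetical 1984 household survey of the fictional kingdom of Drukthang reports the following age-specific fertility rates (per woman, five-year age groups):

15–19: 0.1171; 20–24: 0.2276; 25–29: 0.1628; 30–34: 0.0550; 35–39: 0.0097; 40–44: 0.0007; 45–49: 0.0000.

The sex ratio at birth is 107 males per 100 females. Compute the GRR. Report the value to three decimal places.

Proportion female at birth = 100 / (100 + 107) = 0.48309.
Sum of ASFRs = 0.1171 + 0.2276 + 0.1628 + 0.0550 + 0.0097 + 0.0007 + 0.0000 = 0.5729
TFR = 5 × 0.5729 = 2.8645
GRR = 0.48309 × 2.8645 = 1.38381

1.384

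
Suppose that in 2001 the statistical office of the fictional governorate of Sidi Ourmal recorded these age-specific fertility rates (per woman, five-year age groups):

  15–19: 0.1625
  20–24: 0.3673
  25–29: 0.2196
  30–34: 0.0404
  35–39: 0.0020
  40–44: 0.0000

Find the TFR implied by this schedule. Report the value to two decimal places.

Sum of ASFRs = 0.1625 + 0.3673 + 0.2196 + 0.0404 + 0.0020 + 0.0000 = 0.7918
TFR = 5 × 0.7918 = 3.959

3.96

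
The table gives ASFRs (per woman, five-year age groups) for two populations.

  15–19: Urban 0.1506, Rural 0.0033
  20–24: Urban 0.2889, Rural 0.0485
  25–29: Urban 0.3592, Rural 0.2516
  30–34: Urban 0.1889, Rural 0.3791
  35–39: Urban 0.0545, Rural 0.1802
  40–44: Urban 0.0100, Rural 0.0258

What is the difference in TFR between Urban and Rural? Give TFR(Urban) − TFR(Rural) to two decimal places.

0.82

Urban:
  Sum of ASFRs = 0.1506 + 0.2889 + 0.3592 + 0.1889 + 0.0545 + 0.0100 = 1.0521
  TFR = 5 × 1.0521 = 5.2605
Rural:
  Sum of ASFRs = 0.0033 + 0.0485 + 0.2516 + 0.3791 + 0.1802 + 0.0258 = 0.8885
  TFR = 5 × 0.8885 = 4.4425
Difference = 5.2605 − 4.4425 = 0.818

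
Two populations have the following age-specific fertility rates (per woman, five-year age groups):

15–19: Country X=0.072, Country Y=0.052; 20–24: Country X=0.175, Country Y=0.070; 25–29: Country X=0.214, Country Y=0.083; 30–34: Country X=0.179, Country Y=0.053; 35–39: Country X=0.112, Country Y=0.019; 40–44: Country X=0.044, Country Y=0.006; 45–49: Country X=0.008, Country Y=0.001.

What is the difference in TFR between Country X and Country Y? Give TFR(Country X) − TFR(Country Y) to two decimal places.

Country X:
  Sum of ASFRs = 0.072 + 0.175 + 0.214 + 0.179 + 0.112 + 0.044 + 0.008 = 0.804
  TFR = 5 × 0.804 = 4.02
Country Y:
  Sum of ASFRs = 0.052 + 0.070 + 0.083 + 0.053 + 0.019 + 0.006 + 0.001 = 0.284
  TFR = 5 × 0.284 = 1.42
Difference = 4.02 − 1.42 = 2.6

2.60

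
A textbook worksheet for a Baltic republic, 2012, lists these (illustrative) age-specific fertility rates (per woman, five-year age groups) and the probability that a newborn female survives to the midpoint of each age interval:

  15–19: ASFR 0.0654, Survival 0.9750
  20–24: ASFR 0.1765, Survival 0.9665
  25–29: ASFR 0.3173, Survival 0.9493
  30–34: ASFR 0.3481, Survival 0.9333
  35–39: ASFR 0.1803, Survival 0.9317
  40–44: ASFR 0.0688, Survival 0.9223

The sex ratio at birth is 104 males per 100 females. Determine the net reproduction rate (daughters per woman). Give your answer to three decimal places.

2.676

Proportion female at birth = 100 / (100 + 104) = 0.49020.
Weighting each age-specific rate by interval width and survival:
  15–19: 5 × 0.0654 × 0.9750 = 0.31883
  20–24: 5 × 0.1765 × 0.9665 = 0.85294
  25–29: 5 × 0.3173 × 0.9493 = 1.50606
  30–34: 5 × 0.3481 × 0.9333 = 1.62441
  35–39: 5 × 0.1803 × 0.9317 = 0.83993
  40–44: 5 × 0.0688 × 0.9223 = 0.31727
Sum = 5.45944
NRR = 0.49020 × 5.45944 = 2.67622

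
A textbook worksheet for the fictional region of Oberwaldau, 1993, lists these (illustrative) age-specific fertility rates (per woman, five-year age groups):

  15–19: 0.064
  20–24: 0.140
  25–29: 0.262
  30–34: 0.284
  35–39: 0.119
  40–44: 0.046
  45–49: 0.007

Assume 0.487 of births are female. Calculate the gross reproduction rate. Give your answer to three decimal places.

2.245

Proportion female at birth = 0.487.
Sum of ASFRs = 0.064 + 0.140 + 0.262 + 0.284 + 0.119 + 0.046 + 0.007 = 0.922
TFR = 5 × 0.922 = 4.61
GRR = 0.487 × 4.61 = 2.24507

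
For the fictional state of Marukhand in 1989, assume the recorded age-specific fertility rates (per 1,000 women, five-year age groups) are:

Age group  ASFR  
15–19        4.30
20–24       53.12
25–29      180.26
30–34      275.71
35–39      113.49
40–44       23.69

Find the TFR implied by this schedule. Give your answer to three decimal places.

Sum of ASFRs = 4.30 + 53.12 + 180.26 + 275.71 + 113.49 + 23.69 = 650.57
TFR = 5 × 650.57 / 1000 = 3.25285

3.253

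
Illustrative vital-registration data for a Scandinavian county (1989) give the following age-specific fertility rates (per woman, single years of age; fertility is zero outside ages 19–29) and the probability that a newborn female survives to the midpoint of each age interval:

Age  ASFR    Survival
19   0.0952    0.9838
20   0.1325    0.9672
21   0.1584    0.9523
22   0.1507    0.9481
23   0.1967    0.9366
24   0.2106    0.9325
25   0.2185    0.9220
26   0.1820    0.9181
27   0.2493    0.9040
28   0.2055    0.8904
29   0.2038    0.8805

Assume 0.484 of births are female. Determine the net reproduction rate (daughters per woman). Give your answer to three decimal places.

0.897

Proportion female at birth = 0.484.
Each age group contributes 1 × ASFR × survival:
  19: 1 × 0.0952 × 0.9838 = 0.09366
  20: 1 × 0.1325 × 0.9672 = 0.12815
  21: 1 × 0.1584 × 0.9523 = 0.15084
  22: 1 × 0.1507 × 0.9481 = 0.14288
  23: 1 × 0.1967 × 0.9366 = 0.18423
  24: 1 × 0.2106 × 0.9325 = 0.19638
  25: 1 × 0.2185 × 0.9220 = 0.20146
  26: 1 × 0.1820 × 0.9181 = 0.16709
  27: 1 × 0.2493 × 0.9040 = 0.22537
  28: 1 × 0.2055 × 0.8904 = 0.18298
  29: 1 × 0.2038 × 0.8805 = 0.17945
Sum = 1.85249
NRR = 0.484 × 1.85249 = 0.89661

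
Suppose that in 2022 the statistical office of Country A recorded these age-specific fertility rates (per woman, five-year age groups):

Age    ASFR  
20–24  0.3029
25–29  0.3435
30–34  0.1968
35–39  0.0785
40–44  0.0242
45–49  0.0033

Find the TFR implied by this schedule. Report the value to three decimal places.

4.746

Sum of ASFRs = 0.3029 + 0.3435 + 0.1968 + 0.0785 + 0.0242 + 0.0033 = 0.9492
TFR = 5 × 0.9492 = 4.746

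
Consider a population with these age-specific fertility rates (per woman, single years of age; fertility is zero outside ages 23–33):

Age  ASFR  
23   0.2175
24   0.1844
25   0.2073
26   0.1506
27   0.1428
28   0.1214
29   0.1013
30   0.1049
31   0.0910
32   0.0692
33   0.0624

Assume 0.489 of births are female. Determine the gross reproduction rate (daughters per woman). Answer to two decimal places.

0.71

Proportion female at birth = 0.489.
Sum of ASFRs = 0.2175 + 0.1844 + 0.2073 + 0.1506 + 0.1428 + 0.1214 + 0.1013 + 0.1049 + 0.0910 + 0.0692 + 0.0624 = 1.4528
TFR = 1.4528
GRR = 0.489 × 1.4528 = 0.71042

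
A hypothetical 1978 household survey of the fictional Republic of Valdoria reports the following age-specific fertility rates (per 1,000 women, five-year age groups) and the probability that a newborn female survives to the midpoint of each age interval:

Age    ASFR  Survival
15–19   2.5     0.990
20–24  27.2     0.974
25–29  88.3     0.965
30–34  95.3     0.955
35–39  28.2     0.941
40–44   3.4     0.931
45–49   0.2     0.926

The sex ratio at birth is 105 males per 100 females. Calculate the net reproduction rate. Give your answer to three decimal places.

Proportion female at birth = 100 / (100 + 105) = 0.48780.
Weighting each age-specific rate by interval width and survival:
  15–19: 5 × 2.5/1000 × 0.990 = 0.01238
  20–24: 5 × 27.2/1000 × 0.974 = 0.13246
  25–29: 5 × 88.3/1000 × 0.965 = 0.42605
  30–34: 5 × 95.3/1000 × 0.955 = 0.45506
  35–39: 5 × 28.2/1000 × 0.941 = 0.13268
  40–44: 5 × 3.4/1000 × 0.931 = 0.01583
  45–49: 5 × 0.2/1000 × 0.926 = 0.00093
Sum = 1.17539
NRR = 0.48780 × 1.17539 = 0.57336
NRR < 1, so the cohort does not fully replace itself.

0.573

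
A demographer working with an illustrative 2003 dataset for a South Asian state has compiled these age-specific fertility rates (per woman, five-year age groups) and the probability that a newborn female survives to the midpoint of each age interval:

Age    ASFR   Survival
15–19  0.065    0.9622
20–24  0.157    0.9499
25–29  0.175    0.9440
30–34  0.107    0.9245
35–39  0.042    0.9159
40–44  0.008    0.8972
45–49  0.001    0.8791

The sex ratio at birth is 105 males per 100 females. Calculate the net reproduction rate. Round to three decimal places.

Proportion female at birth = 100 / (100 + 105) = 0.48780.
Each age group contributes 5 × ASFR × survival:
  15–19: 5 × 0.065 × 0.9622 = 0.31272
  20–24: 5 × 0.157 × 0.9499 = 0.74567
  25–29: 5 × 0.175 × 0.9440 = 0.82600
  30–34: 5 × 0.107 × 0.9245 = 0.49461
  35–39: 5 × 0.042 × 0.9159 = 0.19234
  40–44: 5 × 0.008 × 0.8972 = 0.03589
  45–49: 5 × 0.001 × 0.8791 = 0.00440
Sum = 2.61163
NRR = 0.48780 × 2.61163 = 1.27395

1.274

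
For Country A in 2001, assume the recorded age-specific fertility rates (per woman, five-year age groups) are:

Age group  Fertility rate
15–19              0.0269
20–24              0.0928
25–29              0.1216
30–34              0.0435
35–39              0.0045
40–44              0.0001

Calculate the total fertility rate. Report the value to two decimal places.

1.45

Sum of ASFRs = 0.0269 + 0.0928 + 0.1216 + 0.0435 + 0.0045 + 0.0001 = 0.2894
TFR = 5 × 0.2894 = 1.447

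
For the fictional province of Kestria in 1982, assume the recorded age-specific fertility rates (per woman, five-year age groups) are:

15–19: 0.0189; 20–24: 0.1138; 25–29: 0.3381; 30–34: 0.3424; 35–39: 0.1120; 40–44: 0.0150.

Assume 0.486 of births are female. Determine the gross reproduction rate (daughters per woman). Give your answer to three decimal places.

2.285

Proportion female at birth = 0.486.
Sum of ASFRs = 0.0189 + 0.1138 + 0.3381 + 0.3424 + 0.1120 + 0.0150 = 0.9402
TFR = 5 × 0.9402 = 4.701
GRR = 0.486 × 4.701 = 2.28469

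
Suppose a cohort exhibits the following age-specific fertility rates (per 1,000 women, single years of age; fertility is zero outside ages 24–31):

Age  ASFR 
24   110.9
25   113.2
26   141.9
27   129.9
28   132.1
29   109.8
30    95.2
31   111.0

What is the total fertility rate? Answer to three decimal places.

0.944

Sum of ASFRs = 110.9 + 113.2 + 141.9 + 129.9 + 132.1 + 109.8 + 95.2 + 111.0 = 944.0
TFR = 944.0 / 1000 = 0.944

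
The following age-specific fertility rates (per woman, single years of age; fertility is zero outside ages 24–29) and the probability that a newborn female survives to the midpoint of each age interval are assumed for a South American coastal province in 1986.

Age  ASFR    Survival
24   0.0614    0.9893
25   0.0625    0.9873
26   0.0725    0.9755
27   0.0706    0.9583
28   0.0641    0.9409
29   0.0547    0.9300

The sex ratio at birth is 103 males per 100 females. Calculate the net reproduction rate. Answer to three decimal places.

Proportion female at birth = 100 / (100 + 103) = 0.49261.
Each age group contributes 1 × ASFR × survival:
  24: 1 × 0.0614 × 0.9893 = 0.06074
  25: 1 × 0.0625 × 0.9873 = 0.06171
  26: 1 × 0.0725 × 0.9755 = 0.07072
  27: 1 × 0.0706 × 0.9583 = 0.06766
  28: 1 × 0.0641 × 0.9409 = 0.06031
  29: 1 × 0.0547 × 0.9300 = 0.05087
Sum = 0.37201
NRR = 0.49261 × 0.37201 = 0.18326
An NRR under 1 implies long-run decline under these rates.

0.183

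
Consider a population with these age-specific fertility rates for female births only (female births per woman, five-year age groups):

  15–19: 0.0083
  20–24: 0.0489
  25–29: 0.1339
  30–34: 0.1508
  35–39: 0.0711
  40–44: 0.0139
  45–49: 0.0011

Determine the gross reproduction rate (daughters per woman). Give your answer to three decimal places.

2.140

Sum of female ASFRs = 0.0083 + 0.0489 + 0.1339 + 0.1508 + 0.0711 + 0.0139 + 0.0011 = 0.4280
GRR = 5 × 0.4280 = 2.14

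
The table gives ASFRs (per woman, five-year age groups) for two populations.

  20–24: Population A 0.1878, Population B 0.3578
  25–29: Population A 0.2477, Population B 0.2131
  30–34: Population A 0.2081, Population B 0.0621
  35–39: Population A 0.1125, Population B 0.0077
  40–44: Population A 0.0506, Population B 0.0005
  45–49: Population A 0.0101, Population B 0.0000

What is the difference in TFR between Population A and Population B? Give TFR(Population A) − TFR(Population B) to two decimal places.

0.88

Population A:
  Sum of ASFRs = 0.1878 + 0.2477 + 0.2081 + 0.1125 + 0.0506 + 0.0101 = 0.8168
  TFR = 5 × 0.8168 = 4.084
Population B:
  Sum of ASFRs = 0.3578 + 0.2131 + 0.0621 + 0.0077 + 0.0005 + 0.0000 = 0.6412
  TFR = 5 × 0.6412 = 3.206
Difference = 4.084 − 3.206 = 0.878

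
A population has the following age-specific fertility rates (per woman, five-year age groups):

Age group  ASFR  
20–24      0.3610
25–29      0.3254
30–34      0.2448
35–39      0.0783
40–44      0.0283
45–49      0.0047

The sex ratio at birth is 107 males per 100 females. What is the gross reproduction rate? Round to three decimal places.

Proportion female at birth = 100 / (100 + 107) = 0.48309.
Sum of ASFRs = 0.3610 + 0.3254 + 0.2448 + 0.0783 + 0.0283 + 0.0047 = 1.0425
TFR = 5 × 1.0425 = 5.2125
GRR = 0.48309 × 5.2125 = 2.51811

2.518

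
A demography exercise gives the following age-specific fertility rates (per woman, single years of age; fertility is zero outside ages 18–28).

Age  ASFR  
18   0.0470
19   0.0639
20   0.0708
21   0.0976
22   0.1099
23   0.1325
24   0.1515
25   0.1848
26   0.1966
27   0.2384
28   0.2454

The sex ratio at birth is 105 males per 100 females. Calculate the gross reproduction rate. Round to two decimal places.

Proportion female at birth = 100 / (100 + 105) = 0.48780.
Sum of ASFRs = 0.0470 + 0.0639 + 0.0708 + 0.0976 + 0.1099 + 0.1325 + 0.1515 + 0.1848 + 0.1966 + 0.2384 + 0.2454 = 1.5384
TFR = 1.5384
GRR = 0.48780 × 1.5384 = 0.75043

0.75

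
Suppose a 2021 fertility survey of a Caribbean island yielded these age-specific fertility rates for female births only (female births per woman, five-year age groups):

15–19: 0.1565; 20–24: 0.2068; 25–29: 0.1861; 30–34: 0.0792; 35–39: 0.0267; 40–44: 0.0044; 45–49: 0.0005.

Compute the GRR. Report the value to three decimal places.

3.301

Sum of female ASFRs = 0.1565 + 0.2068 + 0.1861 + 0.0792 + 0.0267 + 0.0044 + 0.0005 = 0.6602
GRR = 5 × 0.6602 = 3.301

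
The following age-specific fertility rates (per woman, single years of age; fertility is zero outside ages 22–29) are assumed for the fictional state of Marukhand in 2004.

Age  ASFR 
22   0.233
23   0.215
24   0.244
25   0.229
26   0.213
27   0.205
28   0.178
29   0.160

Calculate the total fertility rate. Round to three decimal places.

1.677

Sum of ASFRs = 0.233 + 0.215 + 0.244 + 0.229 + 0.213 + 0.205 + 0.178 + 0.160 = 1.677
TFR = 1.677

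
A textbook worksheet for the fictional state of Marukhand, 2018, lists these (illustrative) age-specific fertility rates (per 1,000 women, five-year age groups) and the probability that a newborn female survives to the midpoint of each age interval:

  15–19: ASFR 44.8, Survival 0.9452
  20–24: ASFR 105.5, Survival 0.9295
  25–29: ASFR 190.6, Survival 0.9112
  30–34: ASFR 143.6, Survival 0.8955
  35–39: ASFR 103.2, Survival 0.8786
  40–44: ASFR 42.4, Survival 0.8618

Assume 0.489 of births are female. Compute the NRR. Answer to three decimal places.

1.393

Proportion female at birth = 0.489.
Weighting each age-specific rate by interval width and survival:
  15–19: 5 × 44.8/1000 × 0.9452 = 0.21172
  20–24: 5 × 105.5/1000 × 0.9295 = 0.49031
  25–29: 5 × 190.6/1000 × 0.9112 = 0.86837
  30–34: 5 × 143.6/1000 × 0.8955 = 0.64297
  35–39: 5 × 103.2/1000 × 0.8786 = 0.45336
  40–44: 5 × 42.4/1000 × 0.8618 = 0.18270
Sum = 2.84943
NRR = 0.489 × 2.84943 = 1.39337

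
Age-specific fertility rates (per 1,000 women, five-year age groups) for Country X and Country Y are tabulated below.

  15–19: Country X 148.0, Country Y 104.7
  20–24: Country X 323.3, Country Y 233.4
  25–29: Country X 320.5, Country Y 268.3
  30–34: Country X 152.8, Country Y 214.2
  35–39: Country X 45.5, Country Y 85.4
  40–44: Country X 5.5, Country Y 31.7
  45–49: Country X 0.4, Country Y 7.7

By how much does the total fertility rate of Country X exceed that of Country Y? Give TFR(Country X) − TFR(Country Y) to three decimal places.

Country X:
  Sum of ASFRs = 148.0 + 323.3 + 320.5 + 152.8 + 45.5 + 5.5 + 0.4 = 996.0
  TFR = 5 × 996.0 / 1000 = 4.98
Country Y:
  Sum of ASFRs = 104.7 + 233.4 + 268.3 + 214.2 + 85.4 + 31.7 + 7.7 = 945.4
  TFR = 5 × 945.4 / 1000 = 4.727
Difference = 4.98 − 4.727 = 0.253

0.253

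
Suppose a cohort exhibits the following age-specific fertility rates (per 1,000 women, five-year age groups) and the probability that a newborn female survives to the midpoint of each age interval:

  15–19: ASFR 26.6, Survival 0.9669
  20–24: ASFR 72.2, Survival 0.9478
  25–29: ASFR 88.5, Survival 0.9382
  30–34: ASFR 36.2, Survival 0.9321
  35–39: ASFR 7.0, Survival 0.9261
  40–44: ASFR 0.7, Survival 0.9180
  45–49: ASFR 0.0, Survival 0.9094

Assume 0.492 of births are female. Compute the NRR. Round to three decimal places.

0.536

Proportion female at birth = 0.492.
Weighting each age-specific rate by interval width and survival:
  15–19: 5 × 26.6/1000 × 0.9669 = 0.12860
  20–24: 5 × 72.2/1000 × 0.9478 = 0.34216
  25–29: 5 × 88.5/1000 × 0.9382 = 0.41515
  30–34: 5 × 36.2/1000 × 0.9321 = 0.16871
  35–39: 5 × 7.0/1000 × 0.9261 = 0.03241
  40–44: 5 × 0.7/1000 × 0.9180 = 0.00321
  45–49: 5 × 0.0/1000 × 0.9094 = 0.00000
Sum = 1.09024
NRR = 0.492 × 1.09024 = 0.53640
With NRR below 1 the population is below replacement fertility.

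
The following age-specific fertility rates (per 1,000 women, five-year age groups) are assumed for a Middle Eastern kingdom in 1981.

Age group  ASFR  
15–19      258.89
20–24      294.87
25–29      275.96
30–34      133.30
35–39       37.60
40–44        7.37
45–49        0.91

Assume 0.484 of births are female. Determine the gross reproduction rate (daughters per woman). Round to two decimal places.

Proportion female at birth = 0.484.
Sum of ASFRs = 258.89 + 294.87 + 275.96 + 133.30 + 37.60 + 7.37 + 0.91 = 1008.90
TFR = 5 × 1008.90 / 1000 = 5.0445
GRR = 0.484 × 5.0445 = 2.44154

2.44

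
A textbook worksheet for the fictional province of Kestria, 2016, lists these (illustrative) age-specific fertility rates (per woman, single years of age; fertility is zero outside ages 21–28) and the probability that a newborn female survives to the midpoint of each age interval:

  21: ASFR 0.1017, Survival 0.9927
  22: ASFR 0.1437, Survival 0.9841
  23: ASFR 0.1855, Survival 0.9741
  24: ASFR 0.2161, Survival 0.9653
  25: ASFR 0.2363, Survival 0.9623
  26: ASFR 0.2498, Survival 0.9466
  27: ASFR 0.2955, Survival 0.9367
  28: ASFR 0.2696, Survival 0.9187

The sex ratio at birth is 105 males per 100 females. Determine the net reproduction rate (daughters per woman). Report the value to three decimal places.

Proportion female at birth = 100 / (100 + 105) = 0.48780.
Per-age-group product (1 × ASFR × survival probability):
  21: 1 × 0.1017 × 0.9927 = 0.10096
  22: 1 × 0.1437 × 0.9841 = 0.14142
  23: 1 × 0.1855 × 0.9741 = 0.18070
  24: 1 × 0.2161 × 0.9653 = 0.20860
  25: 1 × 0.2363 × 0.9623 = 0.22739
  26: 1 × 0.2498 × 0.9466 = 0.23646
  27: 1 × 0.2955 × 0.9367 = 0.27679
  28: 1 × 0.2696 × 0.9187 = 0.24768
Sum = 1.62000
NRR = 0.48780 × 1.62000 = 0.79024
With NRR below 1 the population is below replacement fertility.

0.790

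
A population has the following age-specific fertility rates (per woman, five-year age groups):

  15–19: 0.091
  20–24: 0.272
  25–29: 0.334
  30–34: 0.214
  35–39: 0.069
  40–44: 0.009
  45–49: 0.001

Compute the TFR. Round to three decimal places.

4.950

Sum of ASFRs = 0.091 + 0.272 + 0.334 + 0.214 + 0.069 + 0.009 + 0.001 = 0.990
TFR = 5 × 0.990 = 4.95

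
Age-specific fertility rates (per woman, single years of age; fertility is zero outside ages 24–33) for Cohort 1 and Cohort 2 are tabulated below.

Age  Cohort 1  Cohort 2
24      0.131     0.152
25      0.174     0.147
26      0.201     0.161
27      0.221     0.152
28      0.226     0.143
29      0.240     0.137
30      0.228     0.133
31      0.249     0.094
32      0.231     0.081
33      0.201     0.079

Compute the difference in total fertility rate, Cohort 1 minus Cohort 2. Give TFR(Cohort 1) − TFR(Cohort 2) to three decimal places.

0.823

Cohort 1:
  Sum of ASFRs = 0.131 + 0.174 + 0.201 + 0.221 + 0.226 + 0.240 + 0.228 + 0.249 + 0.231 + 0.201 = 2.102
  TFR = 2.102
Cohort 2:
  Sum of ASFRs = 0.152 + 0.147 + 0.161 + 0.152 + 0.143 + 0.137 + 0.133 + 0.094 + 0.081 + 0.079 = 1.279
  TFR = 1.279
Difference = 2.102 − 1.279 = 0.823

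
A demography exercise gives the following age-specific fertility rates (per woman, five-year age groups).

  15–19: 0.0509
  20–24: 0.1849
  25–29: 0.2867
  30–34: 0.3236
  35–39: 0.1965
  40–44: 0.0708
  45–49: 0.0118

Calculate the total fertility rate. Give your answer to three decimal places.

Sum of ASFRs = 0.0509 + 0.1849 + 0.2867 + 0.3236 + 0.1965 + 0.0708 + 0.0118 = 1.1252
TFR = 5 × 1.1252 = 5.626

5.626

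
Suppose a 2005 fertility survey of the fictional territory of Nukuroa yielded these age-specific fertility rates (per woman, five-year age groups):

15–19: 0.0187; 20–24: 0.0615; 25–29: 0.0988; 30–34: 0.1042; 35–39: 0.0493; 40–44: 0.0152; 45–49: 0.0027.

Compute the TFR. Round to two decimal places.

Sum of ASFRs = 0.0187 + 0.0615 + 0.0988 + 0.1042 + 0.0493 + 0.0152 + 0.0027 = 0.3504
TFR = 5 × 0.3504 = 1.752

1.75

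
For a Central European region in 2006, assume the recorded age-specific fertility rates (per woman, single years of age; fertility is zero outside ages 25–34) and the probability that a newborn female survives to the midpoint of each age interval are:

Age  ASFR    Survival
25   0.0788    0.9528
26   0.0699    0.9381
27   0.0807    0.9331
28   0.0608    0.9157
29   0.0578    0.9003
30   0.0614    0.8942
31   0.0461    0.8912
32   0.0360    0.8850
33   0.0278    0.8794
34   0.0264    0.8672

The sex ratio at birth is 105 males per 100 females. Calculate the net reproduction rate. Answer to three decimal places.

0.243

Proportion female at birth = 100 / (100 + 105) = 0.48780.
Per-age-group product (1 × ASFR × survival probability):
  25: 1 × 0.0788 × 0.9528 = 0.07508
  26: 1 × 0.0699 × 0.9381 = 0.06557
  27: 1 × 0.0807 × 0.9331 = 0.07530
  28: 1 × 0.0608 × 0.9157 = 0.05567
  29: 1 × 0.0578 × 0.9003 = 0.05204
  30: 1 × 0.0614 × 0.8942 = 0.05490
  31: 1 × 0.0461 × 0.8912 = 0.04108
  32: 1 × 0.0360 × 0.8850 = 0.03186
  33: 1 × 0.0278 × 0.8794 = 0.02445
  34: 1 × 0.0264 × 0.8672 = 0.02289
Sum = 0.49884
NRR = 0.48780 × 0.49884 = 0.24333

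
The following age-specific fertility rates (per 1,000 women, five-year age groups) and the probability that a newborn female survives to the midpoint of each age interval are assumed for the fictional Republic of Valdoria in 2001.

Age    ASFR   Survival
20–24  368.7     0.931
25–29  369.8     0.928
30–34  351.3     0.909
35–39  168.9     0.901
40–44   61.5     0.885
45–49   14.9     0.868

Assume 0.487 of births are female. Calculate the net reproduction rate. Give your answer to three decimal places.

2.984

Proportion female at birth = 0.487.
Per-age-group product (5 × ASFR × survival probability):
  20–24: 5 × 368.7/1000 × 0.931 = 1.71630
  25–29: 5 × 369.8/1000 × 0.928 = 1.71587
  30–34: 5 × 351.3/1000 × 0.909 = 1.59666
  35–39: 5 × 168.9/1000 × 0.901 = 0.76089
  40–44: 5 × 61.5/1000 × 0.885 = 0.27214
  45–49: 5 × 14.9/1000 × 0.868 = 0.06467
Sum = 6.12653
NRR = 0.487 × 6.12653 = 2.98362
NRR > 1, so each generation more than replaces itself.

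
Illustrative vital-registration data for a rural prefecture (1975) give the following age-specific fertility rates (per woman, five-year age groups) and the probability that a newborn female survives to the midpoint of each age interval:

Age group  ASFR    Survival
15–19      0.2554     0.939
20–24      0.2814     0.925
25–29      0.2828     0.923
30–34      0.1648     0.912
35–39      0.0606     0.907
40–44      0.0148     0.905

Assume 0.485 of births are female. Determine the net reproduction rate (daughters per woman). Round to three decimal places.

Proportion female at birth = 0.485.
Weighting each age-specific rate by interval width and survival:
  15–19: 5 × 0.2554 × 0.939 = 1.19910
  20–24: 5 × 0.2814 × 0.925 = 1.30148
  25–29: 5 × 0.2828 × 0.923 = 1.30512
  30–34: 5 × 0.1648 × 0.912 = 0.75149
  35–39: 5 × 0.0606 × 0.907 = 0.27482
  40–44: 5 × 0.0148 × 0.905 = 0.06697
Sum = 4.89898
NRR = 0.485 × 4.89898 = 2.37601

2.376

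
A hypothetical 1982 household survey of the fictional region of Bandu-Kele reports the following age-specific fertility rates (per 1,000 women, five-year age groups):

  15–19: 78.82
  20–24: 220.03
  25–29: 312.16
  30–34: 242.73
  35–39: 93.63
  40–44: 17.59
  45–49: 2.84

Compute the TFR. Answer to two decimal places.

Sum of ASFRs = 78.82 + 220.03 + 312.16 + 242.73 + 93.63 + 17.59 + 2.84 = 967.80
TFR = 5 × 967.80 / 1000 = 4.839

4.84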